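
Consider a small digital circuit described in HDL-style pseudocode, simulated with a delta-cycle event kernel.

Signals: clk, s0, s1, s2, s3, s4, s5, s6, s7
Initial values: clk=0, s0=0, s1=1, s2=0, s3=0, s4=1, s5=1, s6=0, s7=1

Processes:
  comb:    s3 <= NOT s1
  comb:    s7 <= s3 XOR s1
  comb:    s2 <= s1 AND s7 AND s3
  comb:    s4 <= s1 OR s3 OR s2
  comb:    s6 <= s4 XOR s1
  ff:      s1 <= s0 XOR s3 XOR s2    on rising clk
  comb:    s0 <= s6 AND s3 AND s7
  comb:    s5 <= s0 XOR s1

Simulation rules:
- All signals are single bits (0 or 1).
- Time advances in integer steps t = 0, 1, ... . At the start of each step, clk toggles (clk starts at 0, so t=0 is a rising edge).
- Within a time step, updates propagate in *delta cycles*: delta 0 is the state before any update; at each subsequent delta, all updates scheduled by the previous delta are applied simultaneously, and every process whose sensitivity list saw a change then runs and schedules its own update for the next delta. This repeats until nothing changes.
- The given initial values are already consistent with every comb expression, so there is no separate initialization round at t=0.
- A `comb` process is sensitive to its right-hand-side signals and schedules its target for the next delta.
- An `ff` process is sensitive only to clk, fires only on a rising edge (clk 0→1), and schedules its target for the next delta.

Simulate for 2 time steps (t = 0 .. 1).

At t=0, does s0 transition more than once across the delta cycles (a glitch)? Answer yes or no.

no

t0.Δ0 s2=0 s3=0 s0=0 s5=1 clk=0 s6=0 s7=1 s4=1 s1=1
t0.Δ1 s2=0 s3=0 s0=0 s5=1 clk=1 s6=0 s7=1 s4=1 s1=1
t0.Δ2 s2=0 s3=0 s0=0 s5=1 clk=1 s6=0 s7=1 s4=1 s1=0
t0.Δ3 s2=0 s3=1 s0=0 s5=0 clk=1 s6=1 s7=0 s4=0 s1=0
t0.Δ4 s2=0 s3=1 s0=0 s5=0 clk=1 s6=0 s7=1 s4=1 s1=0
t0.Δ5 s2=0 s3=1 s0=0 s5=0 clk=1 s6=1 s7=1 s4=1 s1=0
t0.Δ6 s2=0 s3=1 s0=1 s5=0 clk=1 s6=1 s7=1 s4=1 s1=0
t0.Δ7 s2=0 s3=1 s0=1 s5=1 clk=1 s6=1 s7=1 s4=1 s1=0
t1.Δ0 s2=0 s3=1 s0=1 s5=1 clk=1 s6=1 s7=1 s4=1 s1=0
t1.Δ1 s2=0 s3=1 s0=1 s5=1 clk=0 s6=1 s7=1 s4=1 s1=0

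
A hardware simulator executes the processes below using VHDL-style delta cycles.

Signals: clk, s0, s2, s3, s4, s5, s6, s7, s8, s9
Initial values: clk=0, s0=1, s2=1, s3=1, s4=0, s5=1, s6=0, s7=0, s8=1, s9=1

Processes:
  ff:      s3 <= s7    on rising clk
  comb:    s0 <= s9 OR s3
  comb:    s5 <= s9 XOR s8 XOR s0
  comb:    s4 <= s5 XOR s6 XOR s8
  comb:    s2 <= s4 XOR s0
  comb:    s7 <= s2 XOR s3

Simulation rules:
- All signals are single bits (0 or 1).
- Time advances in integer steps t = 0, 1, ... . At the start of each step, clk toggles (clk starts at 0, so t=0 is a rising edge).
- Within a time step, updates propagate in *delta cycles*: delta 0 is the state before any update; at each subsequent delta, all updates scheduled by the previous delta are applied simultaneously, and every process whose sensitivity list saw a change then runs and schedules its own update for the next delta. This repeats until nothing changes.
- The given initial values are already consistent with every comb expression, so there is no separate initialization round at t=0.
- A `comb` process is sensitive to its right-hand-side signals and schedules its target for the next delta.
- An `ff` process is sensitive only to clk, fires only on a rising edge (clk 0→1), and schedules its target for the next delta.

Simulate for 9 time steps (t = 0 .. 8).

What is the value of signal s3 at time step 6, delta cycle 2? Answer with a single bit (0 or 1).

[bits: s9,s8,s4,s0,s6,s5,s7,s3,s2,clk]
t=0: Δ0=1101010110 Δ1=1101010111 Δ2=1101010011 Δ3=1101011011 | 3Δ
t=1: Δ0=1101011011 Δ1=1101011010 | 1Δ
t=2: Δ0=1101011010 Δ1=1101011011 Δ2=1101011111 Δ3=1101010111 | 3Δ
t=3: Δ0=1101010111 Δ1=1101010110 | 1Δ
t=4: Δ0=1101010110 Δ1=1101010111 Δ2=1101010011 Δ3=1101011011 | 3Δ
t=5: Δ0=1101011011 Δ1=1101011010 | 1Δ
t=6: Δ0=1101011010 Δ1=1101011011 Δ2=1101011111 Δ3=1101010111 | 3Δ
t=7: Δ0=1101010111 Δ1=1101010110 | 1Δ
t=8: Δ0=1101010110 Δ1=1101010111 Δ2=1101010011 Δ3=1101011011 | 3Δ

1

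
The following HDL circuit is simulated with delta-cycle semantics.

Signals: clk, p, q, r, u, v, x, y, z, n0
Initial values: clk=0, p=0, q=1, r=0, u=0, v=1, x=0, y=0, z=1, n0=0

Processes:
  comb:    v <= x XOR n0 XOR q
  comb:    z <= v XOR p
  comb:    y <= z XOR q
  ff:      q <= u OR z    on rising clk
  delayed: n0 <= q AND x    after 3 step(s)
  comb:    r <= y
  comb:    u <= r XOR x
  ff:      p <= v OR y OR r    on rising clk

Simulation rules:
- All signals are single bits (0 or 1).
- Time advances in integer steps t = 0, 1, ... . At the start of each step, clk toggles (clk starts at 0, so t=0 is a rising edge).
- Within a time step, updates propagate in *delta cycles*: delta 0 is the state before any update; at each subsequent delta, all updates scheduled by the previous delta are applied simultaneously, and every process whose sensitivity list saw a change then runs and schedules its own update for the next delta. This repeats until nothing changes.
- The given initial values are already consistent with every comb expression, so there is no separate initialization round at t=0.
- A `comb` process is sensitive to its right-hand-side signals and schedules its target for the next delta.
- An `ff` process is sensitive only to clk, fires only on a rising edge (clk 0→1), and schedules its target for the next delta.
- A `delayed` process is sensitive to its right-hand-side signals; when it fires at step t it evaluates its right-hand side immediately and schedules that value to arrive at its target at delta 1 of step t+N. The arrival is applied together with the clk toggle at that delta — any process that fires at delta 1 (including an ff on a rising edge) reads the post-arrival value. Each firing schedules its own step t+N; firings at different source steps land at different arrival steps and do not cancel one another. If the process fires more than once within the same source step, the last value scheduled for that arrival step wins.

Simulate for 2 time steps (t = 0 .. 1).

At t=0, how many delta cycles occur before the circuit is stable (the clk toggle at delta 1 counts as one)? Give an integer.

t=0 Δ0: n0=0 u=0 y=0 r=0 x=0 v=1 clk=0 q=1 p=0 z=1
  Δ1: clk:0→1
  Δ2: p:0→1
  Δ3: z:1→0
  Δ4: y:0→1
  Δ5: r:0→1
  Δ6: u:0→1
  (6Δ to stable)
t=1 Δ0: n0=0 u=1 y=1 r=1 x=0 v=1 clk=1 q=1 p=1 z=0
  Δ1: clk:1→0
  (1Δ to stable)

6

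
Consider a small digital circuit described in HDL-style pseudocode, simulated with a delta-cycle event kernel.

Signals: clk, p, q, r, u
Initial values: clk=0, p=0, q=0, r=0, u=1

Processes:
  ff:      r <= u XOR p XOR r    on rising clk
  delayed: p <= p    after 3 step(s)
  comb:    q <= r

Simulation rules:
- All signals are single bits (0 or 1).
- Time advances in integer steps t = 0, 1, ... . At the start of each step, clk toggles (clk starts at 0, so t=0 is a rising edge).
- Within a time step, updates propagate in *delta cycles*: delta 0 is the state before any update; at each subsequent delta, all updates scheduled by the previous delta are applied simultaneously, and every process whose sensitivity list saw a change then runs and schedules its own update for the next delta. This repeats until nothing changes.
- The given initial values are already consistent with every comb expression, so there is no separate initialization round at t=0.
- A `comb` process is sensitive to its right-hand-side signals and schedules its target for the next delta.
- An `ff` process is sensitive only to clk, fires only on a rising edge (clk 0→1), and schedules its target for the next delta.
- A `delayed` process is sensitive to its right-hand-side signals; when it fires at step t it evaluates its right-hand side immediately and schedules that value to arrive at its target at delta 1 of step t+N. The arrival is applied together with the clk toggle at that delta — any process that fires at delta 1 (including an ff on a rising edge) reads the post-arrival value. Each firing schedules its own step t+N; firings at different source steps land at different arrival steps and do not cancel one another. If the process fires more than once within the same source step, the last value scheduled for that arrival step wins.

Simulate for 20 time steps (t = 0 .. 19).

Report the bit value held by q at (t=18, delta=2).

1

t=0 Δ0: p=0 u=1 q=0 clk=0 r=0
  Δ1: clk:0→1
  Δ2: r:0→1
  Δ3: q:0→1
  (3Δ to stable)
t=1 Δ0: p=0 u=1 q=1 clk=1 r=1
  Δ1: clk:1→0
  (1Δ to stable)
t=2 Δ0: p=0 u=1 q=1 clk=0 r=1
  Δ1: clk:0→1
  Δ2: r:1→0
  Δ3: q:1→0
  (3Δ to stable)
t=3 Δ0: p=0 u=1 q=0 clk=1 r=0
  Δ1: clk:1→0
  (1Δ to stable)
t=4 Δ0: p=0 u=1 q=0 clk=0 r=0
  Δ1: clk:0→1
  Δ2: r:0→1
  Δ3: q:0→1
  (3Δ to stable)
t=5 Δ0: p=0 u=1 q=1 clk=1 r=1
  Δ1: clk:1→0
  (1Δ to stable)
t=6 Δ0: p=0 u=1 q=1 clk=0 r=1
  Δ1: clk:0→1
  Δ2: r:1→0
  Δ3: q:1→0
  (3Δ to stable)
t=7 Δ0: p=0 u=1 q=0 clk=1 r=0
  Δ1: clk:1→0
  (1Δ to stable)
t=8 Δ0: p=0 u=1 q=0 clk=0 r=0
  Δ1: clk:0→1
  Δ2: r:0→1
  Δ3: q:0→1
  (3Δ to stable)
t=9 Δ0: p=0 u=1 q=1 clk=1 r=1
  Δ1: clk:1→0
  (1Δ to stable)
t=10 Δ0: p=0 u=1 q=1 clk=0 r=1
  Δ1: clk:0→1
  Δ2: r:1→0
  Δ3: q:1→0
  (3Δ to stable)
t=11 Δ0: p=0 u=1 q=0 clk=1 r=0
  Δ1: clk:1→0
  (1Δ to stable)
t=12 Δ0: p=0 u=1 q=0 clk=0 r=0
  Δ1: clk:0→1
  Δ2: r:0→1
  Δ3: q:0→1
  (3Δ to stable)
t=13 Δ0: p=0 u=1 q=1 clk=1 r=1
  Δ1: clk:1→0
  (1Δ to stable)
t=14 Δ0: p=0 u=1 q=1 clk=0 r=1
  Δ1: clk:0→1
  Δ2: r:1→0
  Δ3: q:1→0
  (3Δ to stable)
t=15 Δ0: p=0 u=1 q=0 clk=1 r=0
  Δ1: clk:1→0
  (1Δ to stable)
t=16 Δ0: p=0 u=1 q=0 clk=0 r=0
  Δ1: clk:0→1
  Δ2: r:0→1
  Δ3: q:0→1
  (3Δ to stable)
t=17 Δ0: p=0 u=1 q=1 clk=1 r=1
  Δ1: clk:1→0
  (1Δ to stable)
t=18 Δ0: p=0 u=1 q=1 clk=0 r=1
  Δ1: clk:0→1
  Δ2: r:1→0
  Δ3: q:1→0
  (3Δ to stable)
t=19 Δ0: p=0 u=1 q=0 clk=1 r=0
  Δ1: clk:1→0
  (1Δ to stable)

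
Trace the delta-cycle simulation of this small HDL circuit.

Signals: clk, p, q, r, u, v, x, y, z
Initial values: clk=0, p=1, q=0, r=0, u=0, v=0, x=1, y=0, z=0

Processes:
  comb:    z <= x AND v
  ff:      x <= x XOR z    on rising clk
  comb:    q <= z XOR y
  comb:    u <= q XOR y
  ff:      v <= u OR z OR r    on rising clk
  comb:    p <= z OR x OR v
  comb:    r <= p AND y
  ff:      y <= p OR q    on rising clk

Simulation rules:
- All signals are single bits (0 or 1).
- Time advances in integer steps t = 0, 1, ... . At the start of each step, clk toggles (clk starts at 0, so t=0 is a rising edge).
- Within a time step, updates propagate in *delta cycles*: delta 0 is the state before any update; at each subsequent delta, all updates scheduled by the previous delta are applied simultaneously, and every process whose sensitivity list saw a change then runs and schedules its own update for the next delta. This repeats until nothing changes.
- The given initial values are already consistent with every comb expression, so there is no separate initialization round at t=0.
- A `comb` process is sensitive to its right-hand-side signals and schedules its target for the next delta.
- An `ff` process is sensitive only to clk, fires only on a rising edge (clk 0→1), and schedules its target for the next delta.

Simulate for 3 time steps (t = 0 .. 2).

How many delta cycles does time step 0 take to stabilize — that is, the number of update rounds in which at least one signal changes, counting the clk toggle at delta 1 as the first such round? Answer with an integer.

4

[bits: u,z,x,p,q,clk,r,v,y]
t=0: Δ0=001100000 Δ1=001101000 Δ2=001101001 Δ3=101111101 Δ4=001111101 | 4Δ
t=1: Δ0=001111101 Δ1=001110101 | 1Δ
t=2: Δ0=001110101 Δ1=001111101 Δ2=001111111 Δ3=011111111 Δ4=011101111 Δ5=111101111 | 5Δ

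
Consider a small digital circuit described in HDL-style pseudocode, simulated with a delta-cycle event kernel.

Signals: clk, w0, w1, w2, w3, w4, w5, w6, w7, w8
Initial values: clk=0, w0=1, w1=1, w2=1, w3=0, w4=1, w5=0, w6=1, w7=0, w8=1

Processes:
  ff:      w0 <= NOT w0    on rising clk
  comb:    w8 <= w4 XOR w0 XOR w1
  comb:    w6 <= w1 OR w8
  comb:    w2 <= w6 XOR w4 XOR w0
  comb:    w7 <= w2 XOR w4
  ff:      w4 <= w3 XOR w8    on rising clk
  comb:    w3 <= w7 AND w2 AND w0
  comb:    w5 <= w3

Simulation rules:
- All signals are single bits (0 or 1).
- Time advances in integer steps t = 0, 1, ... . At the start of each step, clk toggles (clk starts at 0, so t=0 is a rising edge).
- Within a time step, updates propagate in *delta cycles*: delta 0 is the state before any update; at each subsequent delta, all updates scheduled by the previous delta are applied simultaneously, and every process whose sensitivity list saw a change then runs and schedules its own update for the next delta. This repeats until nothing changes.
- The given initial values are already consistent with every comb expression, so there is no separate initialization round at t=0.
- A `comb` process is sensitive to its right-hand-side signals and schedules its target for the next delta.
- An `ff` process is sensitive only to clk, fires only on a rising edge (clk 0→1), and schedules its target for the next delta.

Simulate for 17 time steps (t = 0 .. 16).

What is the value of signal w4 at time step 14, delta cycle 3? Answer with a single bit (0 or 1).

t0.Δ0 w4=1 w1=1 w7=0 w8=1 w2=1 w5=0 w0=1 clk=0 w6=1 w3=0
t0.Δ1 w4=1 w1=1 w7=0 w8=1 w2=1 w5=0 w0=1 clk=1 w6=1 w3=0
t0.Δ2 w4=1 w1=1 w7=0 w8=1 w2=1 w5=0 w0=0 clk=1 w6=1 w3=0
t0.Δ3 w4=1 w1=1 w7=0 w8=0 w2=0 w5=0 w0=0 clk=1 w6=1 w3=0
t0.Δ4 w4=1 w1=1 w7=1 w8=0 w2=0 w5=0 w0=0 clk=1 w6=1 w3=0
t1.Δ0 w4=1 w1=1 w7=1 w8=0 w2=0 w5=0 w0=0 clk=1 w6=1 w3=0
t1.Δ1 w4=1 w1=1 w7=1 w8=0 w2=0 w5=0 w0=0 clk=0 w6=1 w3=0
t2.Δ0 w4=1 w1=1 w7=1 w8=0 w2=0 w5=0 w0=0 clk=0 w6=1 w3=0
t2.Δ1 w4=1 w1=1 w7=1 w8=0 w2=0 w5=0 w0=0 clk=1 w6=1 w3=0
t2.Δ2 w4=0 w1=1 w7=1 w8=0 w2=0 w5=0 w0=1 clk=1 w6=1 w3=0
t2.Δ3 w4=0 w1=1 w7=0 w8=0 w2=0 w5=0 w0=1 clk=1 w6=1 w3=0
t3.Δ0 w4=0 w1=1 w7=0 w8=0 w2=0 w5=0 w0=1 clk=1 w6=1 w3=0
t3.Δ1 w4=0 w1=1 w7=0 w8=0 w2=0 w5=0 w0=1 clk=0 w6=1 w3=0
t4.Δ0 w4=0 w1=1 w7=0 w8=0 w2=0 w5=0 w0=1 clk=0 w6=1 w3=0
t4.Δ1 w4=0 w1=1 w7=0 w8=0 w2=0 w5=0 w0=1 clk=1 w6=1 w3=0
t4.Δ2 w4=0 w1=1 w7=0 w8=0 w2=0 w5=0 w0=0 clk=1 w6=1 w3=0
t4.Δ3 w4=0 w1=1 w7=0 w8=1 w2=1 w5=0 w0=0 clk=1 w6=1 w3=0
t4.Δ4 w4=0 w1=1 w7=1 w8=1 w2=1 w5=0 w0=0 clk=1 w6=1 w3=0
t5.Δ0 w4=0 w1=1 w7=1 w8=1 w2=1 w5=0 w0=0 clk=1 w6=1 w3=0
t5.Δ1 w4=0 w1=1 w7=1 w8=1 w2=1 w5=0 w0=0 clk=0 w6=1 w3=0
t6.Δ0 w4=0 w1=1 w7=1 w8=1 w2=1 w5=0 w0=0 clk=0 w6=1 w3=0
t6.Δ1 w4=0 w1=1 w7=1 w8=1 w2=1 w5=0 w0=0 clk=1 w6=1 w3=0
t6.Δ2 w4=1 w1=1 w7=1 w8=1 w2=1 w5=0 w0=1 clk=1 w6=1 w3=0
t6.Δ3 w4=1 w1=1 w7=0 w8=1 w2=1 w5=0 w0=1 clk=1 w6=1 w3=1
t6.Δ4 w4=1 w1=1 w7=0 w8=1 w2=1 w5=1 w0=1 clk=1 w6=1 w3=0
t6.Δ5 w4=1 w1=1 w7=0 w8=1 w2=1 w5=0 w0=1 clk=1 w6=1 w3=0
t7.Δ0 w4=1 w1=1 w7=0 w8=1 w2=1 w5=0 w0=1 clk=1 w6=1 w3=0
t7.Δ1 w4=1 w1=1 w7=0 w8=1 w2=1 w5=0 w0=1 clk=0 w6=1 w3=0
t8.Δ0 w4=1 w1=1 w7=0 w8=1 w2=1 w5=0 w0=1 clk=0 w6=1 w3=0
t8.Δ1 w4=1 w1=1 w7=0 w8=1 w2=1 w5=0 w0=1 clk=1 w6=1 w3=0
t8.Δ2 w4=1 w1=1 w7=0 w8=1 w2=1 w5=0 w0=0 clk=1 w6=1 w3=0
t8.Δ3 w4=1 w1=1 w7=0 w8=0 w2=0 w5=0 w0=0 clk=1 w6=1 w3=0
t8.Δ4 w4=1 w1=1 w7=1 w8=0 w2=0 w5=0 w0=0 clk=1 w6=1 w3=0
t9.Δ0 w4=1 w1=1 w7=1 w8=0 w2=0 w5=0 w0=0 clk=1 w6=1 w3=0
t9.Δ1 w4=1 w1=1 w7=1 w8=0 w2=0 w5=0 w0=0 clk=0 w6=1 w3=0
t10.Δ0 w4=1 w1=1 w7=1 w8=0 w2=0 w5=0 w0=0 clk=0 w6=1 w3=0
t10.Δ1 w4=1 w1=1 w7=1 w8=0 w2=0 w5=0 w0=0 clk=1 w6=1 w3=0
t10.Δ2 w4=0 w1=1 w7=1 w8=0 w2=0 w5=0 w0=1 clk=1 w6=1 w3=0
t10.Δ3 w4=0 w1=1 w7=0 w8=0 w2=0 w5=0 w0=1 clk=1 w6=1 w3=0
t11.Δ0 w4=0 w1=1 w7=0 w8=0 w2=0 w5=0 w0=1 clk=1 w6=1 w3=0
t11.Δ1 w4=0 w1=1 w7=0 w8=0 w2=0 w5=0 w0=1 clk=0 w6=1 w3=0
t12.Δ0 w4=0 w1=1 w7=0 w8=0 w2=0 w5=0 w0=1 clk=0 w6=1 w3=0
t12.Δ1 w4=0 w1=1 w7=0 w8=0 w2=0 w5=0 w0=1 clk=1 w6=1 w3=0
t12.Δ2 w4=0 w1=1 w7=0 w8=0 w2=0 w5=0 w0=0 clk=1 w6=1 w3=0
t12.Δ3 w4=0 w1=1 w7=0 w8=1 w2=1 w5=0 w0=0 clk=1 w6=1 w3=0
t12.Δ4 w4=0 w1=1 w7=1 w8=1 w2=1 w5=0 w0=0 clk=1 w6=1 w3=0
t13.Δ0 w4=0 w1=1 w7=1 w8=1 w2=1 w5=0 w0=0 clk=1 w6=1 w3=0
t13.Δ1 w4=0 w1=1 w7=1 w8=1 w2=1 w5=0 w0=0 clk=0 w6=1 w3=0
t14.Δ0 w4=0 w1=1 w7=1 w8=1 w2=1 w5=0 w0=0 clk=0 w6=1 w3=0
t14.Δ1 w4=0 w1=1 w7=1 w8=1 w2=1 w5=0 w0=0 clk=1 w6=1 w3=0
t14.Δ2 w4=1 w1=1 w7=1 w8=1 w2=1 w5=0 w0=1 clk=1 w6=1 w3=0
t14.Δ3 w4=1 w1=1 w7=0 w8=1 w2=1 w5=0 w0=1 clk=1 w6=1 w3=1
t14.Δ4 w4=1 w1=1 w7=0 w8=1 w2=1 w5=1 w0=1 clk=1 w6=1 w3=0
t14.Δ5 w4=1 w1=1 w7=0 w8=1 w2=1 w5=0 w0=1 clk=1 w6=1 w3=0
t15.Δ0 w4=1 w1=1 w7=0 w8=1 w2=1 w5=0 w0=1 clk=1 w6=1 w3=0
t15.Δ1 w4=1 w1=1 w7=0 w8=1 w2=1 w5=0 w0=1 clk=0 w6=1 w3=0
t16.Δ0 w4=1 w1=1 w7=0 w8=1 w2=1 w5=0 w0=1 clk=0 w6=1 w3=0
t16.Δ1 w4=1 w1=1 w7=0 w8=1 w2=1 w5=0 w0=1 clk=1 w6=1 w3=0
t16.Δ2 w4=1 w1=1 w7=0 w8=1 w2=1 w5=0 w0=0 clk=1 w6=1 w3=0
t16.Δ3 w4=1 w1=1 w7=0 w8=0 w2=0 w5=0 w0=0 clk=1 w6=1 w3=0
t16.Δ4 w4=1 w1=1 w7=1 w8=0 w2=0 w5=0 w0=0 clk=1 w6=1 w3=0

1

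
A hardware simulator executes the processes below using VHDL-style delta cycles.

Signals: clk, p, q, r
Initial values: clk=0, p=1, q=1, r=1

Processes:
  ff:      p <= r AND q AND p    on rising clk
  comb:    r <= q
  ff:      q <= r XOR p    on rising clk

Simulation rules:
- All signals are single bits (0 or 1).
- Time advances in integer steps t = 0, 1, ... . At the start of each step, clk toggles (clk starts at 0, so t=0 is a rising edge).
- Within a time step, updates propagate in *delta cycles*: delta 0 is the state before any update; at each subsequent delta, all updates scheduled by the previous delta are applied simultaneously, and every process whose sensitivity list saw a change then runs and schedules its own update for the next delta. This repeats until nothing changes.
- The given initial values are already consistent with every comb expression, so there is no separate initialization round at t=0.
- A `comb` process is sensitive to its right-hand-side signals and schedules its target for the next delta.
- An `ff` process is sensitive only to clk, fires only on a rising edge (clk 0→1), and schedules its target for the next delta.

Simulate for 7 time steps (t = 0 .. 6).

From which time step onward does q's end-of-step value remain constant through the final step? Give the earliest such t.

t=0 Δ0: r=1 clk=0 p=1 q=1
  Δ1: clk:0→1
  Δ2: q:1→0
  Δ3: r:1→0
  (3Δ to stable)
t=1 Δ0: r=0 clk=1 p=1 q=0
  Δ1: clk:1→0
  (1Δ to stable)
t=2 Δ0: r=0 clk=0 p=1 q=0
  Δ1: clk:0→1
  Δ2: p:1→0, q:0→1
  Δ3: r:0→1
  (3Δ to stable)
t=3 Δ0: r=1 clk=1 p=0 q=1
  Δ1: clk:1→0
  (1Δ to stable)
t=4 Δ0: r=1 clk=0 p=0 q=1
  Δ1: clk:0→1
  (1Δ to stable)
t=5 Δ0: r=1 clk=1 p=0 q=1
  Δ1: clk:1→0
  (1Δ to stable)
t=6 Δ0: r=1 clk=0 p=0 q=1
  Δ1: clk:0→1
  (1Δ to stable)

2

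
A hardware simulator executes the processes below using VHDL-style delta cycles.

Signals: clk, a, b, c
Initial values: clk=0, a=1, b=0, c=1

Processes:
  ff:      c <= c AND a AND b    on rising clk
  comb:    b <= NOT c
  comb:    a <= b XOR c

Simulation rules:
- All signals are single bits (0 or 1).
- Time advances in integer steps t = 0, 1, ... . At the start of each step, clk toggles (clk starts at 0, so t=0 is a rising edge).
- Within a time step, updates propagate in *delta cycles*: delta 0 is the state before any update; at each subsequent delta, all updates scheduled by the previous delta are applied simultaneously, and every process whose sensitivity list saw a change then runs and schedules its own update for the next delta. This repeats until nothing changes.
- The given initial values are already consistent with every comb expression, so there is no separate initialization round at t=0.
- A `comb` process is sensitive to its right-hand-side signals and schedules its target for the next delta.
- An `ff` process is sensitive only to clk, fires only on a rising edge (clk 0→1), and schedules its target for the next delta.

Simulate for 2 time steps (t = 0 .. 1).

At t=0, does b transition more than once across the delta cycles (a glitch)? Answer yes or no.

no

t=0 Δ0: a=1 c=1 clk=0 b=0
  Δ1: clk:0→1
  Δ2: c:1→0
  Δ3: a:1→0, b:0→1
  Δ4: a:0→1
  (4Δ to stable)
t=1 Δ0: a=1 c=0 clk=1 b=1
  Δ1: clk:1→0
  (1Δ to stable)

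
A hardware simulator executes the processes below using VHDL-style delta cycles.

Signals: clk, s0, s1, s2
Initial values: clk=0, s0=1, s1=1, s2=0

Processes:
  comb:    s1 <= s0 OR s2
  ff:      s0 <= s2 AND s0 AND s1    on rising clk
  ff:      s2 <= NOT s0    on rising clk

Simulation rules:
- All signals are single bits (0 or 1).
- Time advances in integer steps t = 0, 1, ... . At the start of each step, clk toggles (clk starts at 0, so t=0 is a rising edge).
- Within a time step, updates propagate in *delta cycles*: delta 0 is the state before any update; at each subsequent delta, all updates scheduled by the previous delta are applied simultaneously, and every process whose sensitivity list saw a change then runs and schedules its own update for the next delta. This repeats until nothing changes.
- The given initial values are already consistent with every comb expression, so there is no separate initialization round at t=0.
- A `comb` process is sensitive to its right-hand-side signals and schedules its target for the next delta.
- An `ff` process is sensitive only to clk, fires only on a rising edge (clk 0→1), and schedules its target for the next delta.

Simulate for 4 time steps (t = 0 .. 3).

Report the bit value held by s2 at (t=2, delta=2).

1

t0.Δ0 clk=0 s2=0 s0=1 s1=1
t0.Δ1 clk=1 s2=0 s0=1 s1=1
t0.Δ2 clk=1 s2=0 s0=0 s1=1
t0.Δ3 clk=1 s2=0 s0=0 s1=0
t1.Δ0 clk=1 s2=0 s0=0 s1=0
t1.Δ1 clk=0 s2=0 s0=0 s1=0
t2.Δ0 clk=0 s2=0 s0=0 s1=0
t2.Δ1 clk=1 s2=0 s0=0 s1=0
t2.Δ2 clk=1 s2=1 s0=0 s1=0
t2.Δ3 clk=1 s2=1 s0=0 s1=1
t3.Δ0 clk=1 s2=1 s0=0 s1=1
t3.Δ1 clk=0 s2=1 s0=0 s1=1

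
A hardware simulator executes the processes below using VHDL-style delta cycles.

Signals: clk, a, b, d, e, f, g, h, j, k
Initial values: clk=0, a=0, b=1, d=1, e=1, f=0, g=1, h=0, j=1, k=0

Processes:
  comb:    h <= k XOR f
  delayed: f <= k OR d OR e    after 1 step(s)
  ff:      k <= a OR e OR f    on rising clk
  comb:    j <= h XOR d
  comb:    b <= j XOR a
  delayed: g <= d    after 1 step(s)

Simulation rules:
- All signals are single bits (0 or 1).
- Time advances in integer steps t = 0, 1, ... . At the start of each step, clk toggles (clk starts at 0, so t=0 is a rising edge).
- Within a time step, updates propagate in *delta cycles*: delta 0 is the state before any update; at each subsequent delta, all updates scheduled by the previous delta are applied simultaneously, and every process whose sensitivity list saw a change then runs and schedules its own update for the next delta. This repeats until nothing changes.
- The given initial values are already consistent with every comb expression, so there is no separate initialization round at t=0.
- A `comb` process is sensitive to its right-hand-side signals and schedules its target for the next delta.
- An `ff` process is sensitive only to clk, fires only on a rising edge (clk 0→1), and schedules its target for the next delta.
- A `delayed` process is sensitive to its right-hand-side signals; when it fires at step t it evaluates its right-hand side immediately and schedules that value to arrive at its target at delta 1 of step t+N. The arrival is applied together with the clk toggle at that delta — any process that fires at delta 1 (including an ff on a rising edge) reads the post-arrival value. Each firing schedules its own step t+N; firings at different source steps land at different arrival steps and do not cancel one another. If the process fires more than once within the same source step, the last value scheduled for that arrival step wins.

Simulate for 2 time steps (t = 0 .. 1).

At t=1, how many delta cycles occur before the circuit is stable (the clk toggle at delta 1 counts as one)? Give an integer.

4

t0.Δ0 j=1 e=1 a=0 h=0 k=0 d=1 g=1 f=0 clk=0 b=1
t0.Δ1 j=1 e=1 a=0 h=0 k=0 d=1 g=1 f=0 clk=1 b=1
t0.Δ2 j=1 e=1 a=0 h=0 k=1 d=1 g=1 f=0 clk=1 b=1
t0.Δ3 j=1 e=1 a=0 h=1 k=1 d=1 g=1 f=0 clk=1 b=1
t0.Δ4 j=0 e=1 a=0 h=1 k=1 d=1 g=1 f=0 clk=1 b=1
t0.Δ5 j=0 e=1 a=0 h=1 k=1 d=1 g=1 f=0 clk=1 b=0
t1.Δ0 j=0 e=1 a=0 h=1 k=1 d=1 g=1 f=0 clk=1 b=0
t1.Δ1 j=0 e=1 a=0 h=1 k=1 d=1 g=1 f=1 clk=0 b=0
t1.Δ2 j=0 e=1 a=0 h=0 k=1 d=1 g=1 f=1 clk=0 b=0
t1.Δ3 j=1 e=1 a=0 h=0 k=1 d=1 g=1 f=1 clk=0 b=0
t1.Δ4 j=1 e=1 a=0 h=0 k=1 d=1 g=1 f=1 clk=0 b=1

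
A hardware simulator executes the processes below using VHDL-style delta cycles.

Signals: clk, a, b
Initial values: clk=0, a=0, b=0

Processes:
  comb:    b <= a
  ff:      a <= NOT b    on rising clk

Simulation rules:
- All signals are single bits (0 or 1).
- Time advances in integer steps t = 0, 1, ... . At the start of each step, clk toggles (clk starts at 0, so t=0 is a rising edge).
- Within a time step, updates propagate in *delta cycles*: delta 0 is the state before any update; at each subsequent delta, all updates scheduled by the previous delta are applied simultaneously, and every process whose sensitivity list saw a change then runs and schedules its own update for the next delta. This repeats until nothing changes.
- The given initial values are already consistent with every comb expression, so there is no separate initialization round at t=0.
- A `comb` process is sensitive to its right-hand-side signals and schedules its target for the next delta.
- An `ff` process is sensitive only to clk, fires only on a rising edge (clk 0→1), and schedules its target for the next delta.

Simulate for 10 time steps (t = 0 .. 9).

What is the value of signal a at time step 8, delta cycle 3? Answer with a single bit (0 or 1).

t0.Δ0 clk=0 a=0 b=0
t0.Δ1 clk=1 a=0 b=0
t0.Δ2 clk=1 a=1 b=0
t0.Δ3 clk=1 a=1 b=1
t1.Δ0 clk=1 a=1 b=1
t1.Δ1 clk=0 a=1 b=1
t2.Δ0 clk=0 a=1 b=1
t2.Δ1 clk=1 a=1 b=1
t2.Δ2 clk=1 a=0 b=1
t2.Δ3 clk=1 a=0 b=0
t3.Δ0 clk=1 a=0 b=0
t3.Δ1 clk=0 a=0 b=0
t4.Δ0 clk=0 a=0 b=0
t4.Δ1 clk=1 a=0 b=0
t4.Δ2 clk=1 a=1 b=0
t4.Δ3 clk=1 a=1 b=1
t5.Δ0 clk=1 a=1 b=1
t5.Δ1 clk=0 a=1 b=1
t6.Δ0 clk=0 a=1 b=1
t6.Δ1 clk=1 a=1 b=1
t6.Δ2 clk=1 a=0 b=1
t6.Δ3 clk=1 a=0 b=0
t7.Δ0 clk=1 a=0 b=0
t7.Δ1 clk=0 a=0 b=0
t8.Δ0 clk=0 a=0 b=0
t8.Δ1 clk=1 a=0 b=0
t8.Δ2 clk=1 a=1 b=0
t8.Δ3 clk=1 a=1 b=1
t9.Δ0 clk=1 a=1 b=1
t9.Δ1 clk=0 a=1 b=1

1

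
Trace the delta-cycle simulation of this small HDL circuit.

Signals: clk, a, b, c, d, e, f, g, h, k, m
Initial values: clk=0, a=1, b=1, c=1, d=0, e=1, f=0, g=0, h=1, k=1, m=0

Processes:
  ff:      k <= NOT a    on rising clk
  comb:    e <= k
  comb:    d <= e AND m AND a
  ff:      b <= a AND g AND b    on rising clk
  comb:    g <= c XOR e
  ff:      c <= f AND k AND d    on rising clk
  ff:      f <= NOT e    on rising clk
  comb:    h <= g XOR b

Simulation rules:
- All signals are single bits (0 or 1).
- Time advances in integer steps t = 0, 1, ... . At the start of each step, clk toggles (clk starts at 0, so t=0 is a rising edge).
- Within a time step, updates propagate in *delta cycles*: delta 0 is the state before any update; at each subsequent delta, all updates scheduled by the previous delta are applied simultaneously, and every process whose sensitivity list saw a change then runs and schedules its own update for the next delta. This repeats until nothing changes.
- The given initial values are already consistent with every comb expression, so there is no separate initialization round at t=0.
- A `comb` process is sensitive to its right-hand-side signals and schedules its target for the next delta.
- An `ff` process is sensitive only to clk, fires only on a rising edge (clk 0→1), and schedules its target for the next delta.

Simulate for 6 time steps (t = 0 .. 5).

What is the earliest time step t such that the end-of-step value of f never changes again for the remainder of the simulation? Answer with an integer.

t=0 Δ0: clk=0 k=1 h=1 c=1 d=0 m=0 b=1 e=1 a=1 g=0 f=0
  Δ1: clk:0→1
  Δ2: k:1→0, c:1→0, b:1→0
  Δ3: h:1→0, e:1→0, g:0→1
  Δ4: h:0→1, g:1→0
  Δ5: h:1→0
  (5Δ to stable)
t=1 Δ0: clk=1 k=0 h=0 c=0 d=0 m=0 b=0 e=0 a=1 g=0 f=0
  Δ1: clk:1→0
  (1Δ to stable)
t=2 Δ0: clk=0 k=0 h=0 c=0 d=0 m=0 b=0 e=0 a=1 g=0 f=0
  Δ1: clk:0→1
  Δ2: f:0→1
  (2Δ to stable)
t=3 Δ0: clk=1 k=0 h=0 c=0 d=0 m=0 b=0 e=0 a=1 g=0 f=1
  Δ1: clk:1→0
  (1Δ to stable)
t=4 Δ0: clk=0 k=0 h=0 c=0 d=0 m=0 b=0 e=0 a=1 g=0 f=1
  Δ1: clk:0→1
  (1Δ to stable)
t=5 Δ0: clk=1 k=0 h=0 c=0 d=0 m=0 b=0 e=0 a=1 g=0 f=1
  Δ1: clk:1→0
  (1Δ to stable)

2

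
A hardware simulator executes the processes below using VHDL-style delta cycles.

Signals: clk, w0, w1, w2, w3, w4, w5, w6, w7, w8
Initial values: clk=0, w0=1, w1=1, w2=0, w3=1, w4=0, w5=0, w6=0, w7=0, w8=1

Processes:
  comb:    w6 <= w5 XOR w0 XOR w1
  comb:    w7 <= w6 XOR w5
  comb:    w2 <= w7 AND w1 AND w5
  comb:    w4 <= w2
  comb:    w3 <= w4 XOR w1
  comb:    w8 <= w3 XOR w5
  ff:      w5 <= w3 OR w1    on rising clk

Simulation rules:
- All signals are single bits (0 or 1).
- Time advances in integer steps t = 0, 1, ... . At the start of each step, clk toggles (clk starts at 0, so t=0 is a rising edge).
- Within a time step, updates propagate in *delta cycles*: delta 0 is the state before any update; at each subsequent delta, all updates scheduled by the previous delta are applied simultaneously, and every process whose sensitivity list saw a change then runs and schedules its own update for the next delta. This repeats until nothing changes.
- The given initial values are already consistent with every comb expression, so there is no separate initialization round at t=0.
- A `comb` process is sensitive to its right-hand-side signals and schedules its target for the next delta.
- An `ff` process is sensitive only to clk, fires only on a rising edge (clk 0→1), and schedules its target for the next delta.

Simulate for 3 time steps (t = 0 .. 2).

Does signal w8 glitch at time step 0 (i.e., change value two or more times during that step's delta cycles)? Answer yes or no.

t=0 Δ0: w3=1 w6=0 w0=1 w2=0 w4=0 w1=1 w5=0 w7=0 clk=0 w8=1
  Δ1: clk:0→1
  Δ2: w5:0→1
  Δ3: w6:0→1, w7:0→1, w8:1→0
  Δ4: w2:0→1, w7:1→0
  Δ5: w2:1→0, w4:0→1
  Δ6: w3:1→0, w4:1→0
  Δ7: w3:0→1, w8:0→1
  Δ8: w8:1→0
  (8Δ to stable)
t=1 Δ0: w3=1 w6=1 w0=1 w2=0 w4=0 w1=1 w5=1 w7=0 clk=1 w8=0
  Δ1: clk:1→0
  (1Δ to stable)
t=2 Δ0: w3=1 w6=1 w0=1 w2=0 w4=0 w1=1 w5=1 w7=0 clk=0 w8=0
  Δ1: clk:0→1
  (1Δ to stable)

yes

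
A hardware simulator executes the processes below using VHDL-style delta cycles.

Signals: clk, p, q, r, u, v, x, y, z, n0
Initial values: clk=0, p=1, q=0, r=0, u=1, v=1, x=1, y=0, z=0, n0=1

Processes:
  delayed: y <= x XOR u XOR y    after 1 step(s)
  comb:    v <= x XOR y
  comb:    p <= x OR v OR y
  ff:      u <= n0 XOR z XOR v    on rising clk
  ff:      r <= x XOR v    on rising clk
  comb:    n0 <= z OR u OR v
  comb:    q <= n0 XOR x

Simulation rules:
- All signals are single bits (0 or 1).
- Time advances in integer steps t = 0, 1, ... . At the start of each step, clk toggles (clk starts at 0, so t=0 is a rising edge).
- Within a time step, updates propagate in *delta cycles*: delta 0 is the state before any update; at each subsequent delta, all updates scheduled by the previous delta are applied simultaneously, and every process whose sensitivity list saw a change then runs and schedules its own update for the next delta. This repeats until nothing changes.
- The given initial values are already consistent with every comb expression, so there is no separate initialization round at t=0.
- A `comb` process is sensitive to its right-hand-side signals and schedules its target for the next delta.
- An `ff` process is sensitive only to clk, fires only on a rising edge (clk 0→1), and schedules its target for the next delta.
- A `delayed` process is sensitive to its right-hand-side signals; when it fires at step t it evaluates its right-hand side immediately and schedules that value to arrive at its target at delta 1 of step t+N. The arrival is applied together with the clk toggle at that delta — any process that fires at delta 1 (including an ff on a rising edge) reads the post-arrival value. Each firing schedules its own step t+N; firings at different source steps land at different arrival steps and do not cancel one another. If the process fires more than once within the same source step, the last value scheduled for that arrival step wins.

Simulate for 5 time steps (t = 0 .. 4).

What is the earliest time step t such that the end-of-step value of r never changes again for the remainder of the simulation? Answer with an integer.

2

t0.Δ0 clk=0 q=0 v=1 p=1 x=1 n0=1 u=1 r=0 z=0 y=0
t0.Δ1 clk=1 q=0 v=1 p=1 x=1 n0=1 u=1 r=0 z=0 y=0
t0.Δ2 clk=1 q=0 v=1 p=1 x=1 n0=1 u=0 r=0 z=0 y=0
t1.Δ0 clk=1 q=0 v=1 p=1 x=1 n0=1 u=0 r=0 z=0 y=0
t1.Δ1 clk=0 q=0 v=1 p=1 x=1 n0=1 u=0 r=0 z=0 y=1
t1.Δ2 clk=0 q=0 v=0 p=1 x=1 n0=1 u=0 r=0 z=0 y=1
t1.Δ3 clk=0 q=0 v=0 p=1 x=1 n0=0 u=0 r=0 z=0 y=1
t1.Δ4 clk=0 q=1 v=0 p=1 x=1 n0=0 u=0 r=0 z=0 y=1
t2.Δ0 clk=0 q=1 v=0 p=1 x=1 n0=0 u=0 r=0 z=0 y=1
t2.Δ1 clk=1 q=1 v=0 p=1 x=1 n0=0 u=0 r=0 z=0 y=0
t2.Δ2 clk=1 q=1 v=1 p=1 x=1 n0=0 u=0 r=1 z=0 y=0
t2.Δ3 clk=1 q=1 v=1 p=1 x=1 n0=1 u=0 r=1 z=0 y=0
t2.Δ4 clk=1 q=0 v=1 p=1 x=1 n0=1 u=0 r=1 z=0 y=0
t3.Δ0 clk=1 q=0 v=1 p=1 x=1 n0=1 u=0 r=1 z=0 y=0
t3.Δ1 clk=0 q=0 v=1 p=1 x=1 n0=1 u=0 r=1 z=0 y=1
t3.Δ2 clk=0 q=0 v=0 p=1 x=1 n0=1 u=0 r=1 z=0 y=1
t3.Δ3 clk=0 q=0 v=0 p=1 x=1 n0=0 u=0 r=1 z=0 y=1
t3.Δ4 clk=0 q=1 v=0 p=1 x=1 n0=0 u=0 r=1 z=0 y=1
t4.Δ0 clk=0 q=1 v=0 p=1 x=1 n0=0 u=0 r=1 z=0 y=1
t4.Δ1 clk=1 q=1 v=0 p=1 x=1 n0=0 u=0 r=1 z=0 y=0
t4.Δ2 clk=1 q=1 v=1 p=1 x=1 n0=0 u=0 r=1 z=0 y=0
t4.Δ3 clk=1 q=1 v=1 p=1 x=1 n0=1 u=0 r=1 z=0 y=0
t4.Δ4 clk=1 q=0 v=1 p=1 x=1 n0=1 u=0 r=1 z=0 y=0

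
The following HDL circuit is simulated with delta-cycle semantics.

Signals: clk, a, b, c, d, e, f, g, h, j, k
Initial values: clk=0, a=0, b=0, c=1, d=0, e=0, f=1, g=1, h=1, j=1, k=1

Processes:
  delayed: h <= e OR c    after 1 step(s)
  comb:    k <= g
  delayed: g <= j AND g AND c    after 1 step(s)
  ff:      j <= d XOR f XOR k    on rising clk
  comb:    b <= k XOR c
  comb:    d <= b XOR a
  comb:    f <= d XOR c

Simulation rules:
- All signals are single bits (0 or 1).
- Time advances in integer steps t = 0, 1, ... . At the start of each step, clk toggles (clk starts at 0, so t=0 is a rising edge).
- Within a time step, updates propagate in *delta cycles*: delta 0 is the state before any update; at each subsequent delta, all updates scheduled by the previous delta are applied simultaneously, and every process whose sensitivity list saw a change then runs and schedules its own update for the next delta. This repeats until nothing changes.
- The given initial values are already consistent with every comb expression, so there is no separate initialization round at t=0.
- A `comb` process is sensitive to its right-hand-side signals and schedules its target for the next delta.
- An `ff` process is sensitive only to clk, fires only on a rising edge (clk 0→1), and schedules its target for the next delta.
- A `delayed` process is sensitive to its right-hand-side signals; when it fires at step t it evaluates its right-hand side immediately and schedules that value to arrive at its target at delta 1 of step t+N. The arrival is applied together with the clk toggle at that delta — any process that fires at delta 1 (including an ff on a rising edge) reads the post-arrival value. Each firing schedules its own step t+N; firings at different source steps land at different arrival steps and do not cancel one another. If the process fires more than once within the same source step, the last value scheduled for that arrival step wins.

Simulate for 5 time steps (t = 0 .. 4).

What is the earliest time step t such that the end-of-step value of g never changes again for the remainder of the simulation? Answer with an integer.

t0.Δ0 h=1 d=0 c=1 g=1 k=1 clk=0 f=1 a=0 b=0 j=1 e=0
t0.Δ1 h=1 d=0 c=1 g=1 k=1 clk=1 f=1 a=0 b=0 j=1 e=0
t0.Δ2 h=1 d=0 c=1 g=1 k=1 clk=1 f=1 a=0 b=0 j=0 e=0
t1.Δ0 h=1 d=0 c=1 g=1 k=1 clk=1 f=1 a=0 b=0 j=0 e=0
t1.Δ1 h=1 d=0 c=1 g=0 k=1 clk=0 f=1 a=0 b=0 j=0 e=0
t1.Δ2 h=1 d=0 c=1 g=0 k=0 clk=0 f=1 a=0 b=0 j=0 e=0
t1.Δ3 h=1 d=0 c=1 g=0 k=0 clk=0 f=1 a=0 b=1 j=0 e=0
t1.Δ4 h=1 d=1 c=1 g=0 k=0 clk=0 f=1 a=0 b=1 j=0 e=0
t1.Δ5 h=1 d=1 c=1 g=0 k=0 clk=0 f=0 a=0 b=1 j=0 e=0
t2.Δ0 h=1 d=1 c=1 g=0 k=0 clk=0 f=0 a=0 b=1 j=0 e=0
t2.Δ1 h=1 d=1 c=1 g=0 k=0 clk=1 f=0 a=0 b=1 j=0 e=0
t2.Δ2 h=1 d=1 c=1 g=0 k=0 clk=1 f=0 a=0 b=1 j=1 e=0
t3.Δ0 h=1 d=1 c=1 g=0 k=0 clk=1 f=0 a=0 b=1 j=1 e=0
t3.Δ1 h=1 d=1 c=1 g=0 k=0 clk=0 f=0 a=0 b=1 j=1 e=0
t4.Δ0 h=1 d=1 c=1 g=0 k=0 clk=0 f=0 a=0 b=1 j=1 e=0
t4.Δ1 h=1 d=1 c=1 g=0 k=0 clk=1 f=0 a=0 b=1 j=1 e=0

1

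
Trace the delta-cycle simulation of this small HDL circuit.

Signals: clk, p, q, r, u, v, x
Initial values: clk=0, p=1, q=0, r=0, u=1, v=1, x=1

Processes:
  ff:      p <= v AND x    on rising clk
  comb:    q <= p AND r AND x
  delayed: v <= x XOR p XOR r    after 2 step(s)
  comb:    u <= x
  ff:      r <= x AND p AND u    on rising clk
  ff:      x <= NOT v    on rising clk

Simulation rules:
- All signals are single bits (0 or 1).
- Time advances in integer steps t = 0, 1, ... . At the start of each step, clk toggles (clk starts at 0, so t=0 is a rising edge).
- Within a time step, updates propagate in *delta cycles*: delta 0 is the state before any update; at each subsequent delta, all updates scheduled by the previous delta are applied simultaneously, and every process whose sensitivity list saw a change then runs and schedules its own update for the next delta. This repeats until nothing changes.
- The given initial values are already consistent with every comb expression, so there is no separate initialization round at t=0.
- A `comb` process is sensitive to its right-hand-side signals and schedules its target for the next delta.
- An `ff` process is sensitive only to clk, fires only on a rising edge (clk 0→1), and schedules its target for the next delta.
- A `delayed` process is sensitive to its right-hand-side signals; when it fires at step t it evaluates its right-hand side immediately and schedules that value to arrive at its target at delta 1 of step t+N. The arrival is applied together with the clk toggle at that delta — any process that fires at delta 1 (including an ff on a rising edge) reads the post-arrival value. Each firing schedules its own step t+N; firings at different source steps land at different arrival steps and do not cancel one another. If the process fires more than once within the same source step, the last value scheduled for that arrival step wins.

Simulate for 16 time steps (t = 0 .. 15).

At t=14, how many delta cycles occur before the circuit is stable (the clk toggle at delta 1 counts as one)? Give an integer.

3

[bits: v,q,r,x,clk,u,p]
t=0: Δ0=1001011 Δ1=1001111 Δ2=1010111 Δ3=1010101 | 3Δ
t=1: Δ0=1010101 Δ1=1010001 | 1Δ
t=2: Δ0=1010001 Δ1=0010101 Δ2=0001100 Δ3=0001110 | 3Δ
t=3: Δ0=0001110 Δ1=0001010 | 1Δ
t=4: Δ0=0001010 Δ1=1001110 Δ2=1000111 Δ3=1000101 | 3Δ
t=5: Δ0=1000101 Δ1=1000001 | 1Δ
t=6: Δ0=1000001 Δ1=1000101 Δ2=1000100 | 2Δ
t=7: Δ0=1000100 Δ1=1000000 | 1Δ
t=8: Δ0=1000000 Δ1=0000100 Δ2=0001100 Δ3=0001110 | 3Δ
t=9: Δ0=0001110 Δ1=0001010 | 1Δ
t=10: Δ0=0001010 Δ1=1001110 Δ2=1000111 Δ3=1000101 | 3Δ
t=11: Δ0=1000101 Δ1=1000001 | 1Δ
t=12: Δ0=1000001 Δ1=1000101 Δ2=1000100 | 2Δ
t=13: Δ0=1000100 Δ1=1000000 | 1Δ
t=14: Δ0=1000000 Δ1=0000100 Δ2=0001100 Δ3=0001110 | 3Δ
t=15: Δ0=0001110 Δ1=0001010 | 1Δ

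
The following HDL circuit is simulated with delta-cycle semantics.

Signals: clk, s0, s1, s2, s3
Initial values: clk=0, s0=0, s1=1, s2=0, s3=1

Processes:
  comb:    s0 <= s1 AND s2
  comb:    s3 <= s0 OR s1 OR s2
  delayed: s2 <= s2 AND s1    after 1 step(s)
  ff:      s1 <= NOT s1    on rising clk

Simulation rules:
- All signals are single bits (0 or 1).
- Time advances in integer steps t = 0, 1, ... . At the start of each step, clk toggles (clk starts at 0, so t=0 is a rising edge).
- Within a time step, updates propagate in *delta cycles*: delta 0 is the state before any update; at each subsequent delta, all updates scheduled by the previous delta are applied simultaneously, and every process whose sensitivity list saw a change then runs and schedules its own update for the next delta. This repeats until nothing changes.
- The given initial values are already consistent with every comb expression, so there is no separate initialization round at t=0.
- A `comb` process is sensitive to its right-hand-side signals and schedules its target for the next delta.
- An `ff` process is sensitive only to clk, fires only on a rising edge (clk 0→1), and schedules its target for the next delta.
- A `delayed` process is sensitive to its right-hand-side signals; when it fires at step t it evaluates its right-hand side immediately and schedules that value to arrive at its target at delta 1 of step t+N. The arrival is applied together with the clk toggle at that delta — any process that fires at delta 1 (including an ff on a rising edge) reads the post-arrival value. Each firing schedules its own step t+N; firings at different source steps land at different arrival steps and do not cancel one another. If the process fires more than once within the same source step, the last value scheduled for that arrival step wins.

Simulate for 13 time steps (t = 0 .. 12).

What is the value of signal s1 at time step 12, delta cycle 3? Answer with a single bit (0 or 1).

0

t=0 Δ0: s0=0 s2=0 s1=1 clk=0 s3=1
  Δ1: clk:0→1
  Δ2: s1:1→0
  Δ3: s3:1→0
  (3Δ to stable)
t=1 Δ0: s0=0 s2=0 s1=0 clk=1 s3=0
  Δ1: clk:1→0
  (1Δ to stable)
t=2 Δ0: s0=0 s2=0 s1=0 clk=0 s3=0
  Δ1: clk:0→1
  Δ2: s1:0→1
  Δ3: s3:0→1
  (3Δ to stable)
t=3 Δ0: s0=0 s2=0 s1=1 clk=1 s3=1
  Δ1: clk:1→0
  (1Δ to stable)
t=4 Δ0: s0=0 s2=0 s1=1 clk=0 s3=1
  Δ1: clk:0→1
  Δ2: s1:1→0
  Δ3: s3:1→0
  (3Δ to stable)
t=5 Δ0: s0=0 s2=0 s1=0 clk=1 s3=0
  Δ1: clk:1→0
  (1Δ to stable)
t=6 Δ0: s0=0 s2=0 s1=0 clk=0 s3=0
  Δ1: clk:0→1
  Δ2: s1:0→1
  Δ3: s3:0→1
  (3Δ to stable)
t=7 Δ0: s0=0 s2=0 s1=1 clk=1 s3=1
  Δ1: clk:1→0
  (1Δ to stable)
t=8 Δ0: s0=0 s2=0 s1=1 clk=0 s3=1
  Δ1: clk:0→1
  Δ2: s1:1→0
  Δ3: s3:1→0
  (3Δ to stable)
t=9 Δ0: s0=0 s2=0 s1=0 clk=1 s3=0
  Δ1: clk:1→0
  (1Δ to stable)
t=10 Δ0: s0=0 s2=0 s1=0 clk=0 s3=0
  Δ1: clk:0→1
  Δ2: s1:0→1
  Δ3: s3:0→1
  (3Δ to stable)
t=11 Δ0: s0=0 s2=0 s1=1 clk=1 s3=1
  Δ1: clk:1→0
  (1Δ to stable)
t=12 Δ0: s0=0 s2=0 s1=1 clk=0 s3=1
  Δ1: clk:0→1
  Δ2: s1:1→0
  Δ3: s3:1→0
  (3Δ to stable)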